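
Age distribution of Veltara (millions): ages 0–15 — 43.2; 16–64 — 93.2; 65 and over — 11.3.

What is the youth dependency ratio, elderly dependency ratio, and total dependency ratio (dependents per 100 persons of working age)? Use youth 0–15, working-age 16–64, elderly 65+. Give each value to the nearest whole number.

Youth dependency ratio = 43.2 / 93.2 × 100 = 46
Old-age dependency ratio = 11.3 / 93.2 × 100 = 12
Total dependency ratio = (43.2 + 11.3) / 93.2 × 100 = 54.5 / 93.2 × 100 = 58

Youth dependency ratio: 46
Old-age dependency ratio: 12
Total dependency ratio: 58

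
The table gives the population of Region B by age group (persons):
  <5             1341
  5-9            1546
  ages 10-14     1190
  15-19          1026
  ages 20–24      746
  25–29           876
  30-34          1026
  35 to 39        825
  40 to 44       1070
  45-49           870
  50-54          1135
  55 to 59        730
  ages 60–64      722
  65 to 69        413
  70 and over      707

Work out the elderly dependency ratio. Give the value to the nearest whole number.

0–14: 1341 + 1546 + 1190 = 4077
15–64: 1026 + 746 + 876 + 1026 + 825 + 1070 + 870 + 1135 + 730 + 722 = 9026
65+: 413 + 707 = 1120
Old-age dependency ratio = 1120 / 9026 × 100 = 12

Old-age dependency ratio: 12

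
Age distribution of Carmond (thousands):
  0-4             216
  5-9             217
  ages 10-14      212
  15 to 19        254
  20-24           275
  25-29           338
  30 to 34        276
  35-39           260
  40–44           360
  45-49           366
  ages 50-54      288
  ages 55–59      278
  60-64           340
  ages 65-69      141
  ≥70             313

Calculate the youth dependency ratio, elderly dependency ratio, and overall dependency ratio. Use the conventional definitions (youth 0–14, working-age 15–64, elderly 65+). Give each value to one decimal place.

Youth dependency ratio: 21.3
Old-age dependency ratio: 15.0
Total dependency ratio: 36.2

0–14: 216 + 217 + 212 = 645
15–64: 254 + 275 + 338 + 276 + 260 + 360 + 366 + 288 + 278 + 340 = 3035
65+: 141 + 313 = 454
Youth dependency ratio = 645 / 3035 × 100 = 21.3
Old-age dependency ratio = 454 / 3035 × 100 = 15.0
Total dependency ratio = (645 + 454) / 3035 × 100 = 1099 / 3035 × 100 = 36.2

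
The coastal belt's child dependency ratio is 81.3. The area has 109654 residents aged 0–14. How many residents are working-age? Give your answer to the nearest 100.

Working-age: 134900

Youth dependency ratio = youth / working-age × 100
81.3 = 109654 / W × 100
⇒ 134900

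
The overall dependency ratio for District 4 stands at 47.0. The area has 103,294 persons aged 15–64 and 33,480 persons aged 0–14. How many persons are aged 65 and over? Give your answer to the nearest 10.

Total dependency ratio = (youth + elderly) / working-age × 100
47.0 = (33,480 + E) / 103,294 × 100
⇒ 15,070

Aged 65 and over: 15,070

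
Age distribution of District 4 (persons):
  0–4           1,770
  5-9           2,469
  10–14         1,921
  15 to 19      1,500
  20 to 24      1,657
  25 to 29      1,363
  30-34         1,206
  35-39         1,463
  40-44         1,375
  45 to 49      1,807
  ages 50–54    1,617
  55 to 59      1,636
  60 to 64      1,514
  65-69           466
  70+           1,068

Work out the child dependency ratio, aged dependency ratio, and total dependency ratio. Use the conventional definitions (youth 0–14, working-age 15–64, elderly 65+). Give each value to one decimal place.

0–14: 1,770 + 2,469 + 1,921 = 6,160
15–64: 1,500 + 1,657 + 1,363 + 1,206 + 1,463 + 1,375 + 1,807 + 1,617 + 1,636 + 1,514 = 15,138
65+: 466 + 1,068 = 1,534
Youth dependency ratio = 6,160 / 15,138 × 100 = 40.7
Old-age dependency ratio = 1,534 / 15,138 × 100 = 10.1
Total dependency ratio = (6,160 + 1,534) / 15,138 × 100 = 7,694 / 15,138 × 100 = 50.8

Youth dependency ratio: 40.7
Old-age dependency ratio: 10.1
Total dependency ratio: 50.8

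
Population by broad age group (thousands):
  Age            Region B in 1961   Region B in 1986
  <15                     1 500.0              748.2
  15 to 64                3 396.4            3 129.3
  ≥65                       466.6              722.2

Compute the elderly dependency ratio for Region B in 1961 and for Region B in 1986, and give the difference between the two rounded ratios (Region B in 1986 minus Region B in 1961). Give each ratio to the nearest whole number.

Region B in 1961: 466.6 / 3 396.4 × 100 = 14
Region B in 1986: 722.2 / 3 129.3 × 100 = 23

Region B in 1961: 14
Region B in 1986: 23
Difference: +9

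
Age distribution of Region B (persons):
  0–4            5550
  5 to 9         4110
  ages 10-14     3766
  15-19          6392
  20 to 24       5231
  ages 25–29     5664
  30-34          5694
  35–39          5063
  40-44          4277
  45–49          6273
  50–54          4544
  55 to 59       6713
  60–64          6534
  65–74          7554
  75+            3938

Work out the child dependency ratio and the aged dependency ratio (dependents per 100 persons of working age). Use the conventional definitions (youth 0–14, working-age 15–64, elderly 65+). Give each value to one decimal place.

Youth dependency ratio: 23.8
Old-age dependency ratio: 20.4

0–14: 5550 + 4110 + 3766 = 13426
15–64: 6392 + 5231 + 5664 + 5694 + 5063 + 4277 + 6273 + 4544 + 6713 + 6534 = 56385
65+: 7554 + 3938 = 11492
Youth dependency ratio = 13426 / 56385 × 100 = 23.8
Old-age dependency ratio = 11492 / 56385 × 100 = 20.4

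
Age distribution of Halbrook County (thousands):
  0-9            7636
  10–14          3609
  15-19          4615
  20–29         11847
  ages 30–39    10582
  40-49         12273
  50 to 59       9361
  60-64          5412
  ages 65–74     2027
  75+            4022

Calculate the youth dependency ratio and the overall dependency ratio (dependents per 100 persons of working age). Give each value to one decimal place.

0–14: 7636 + 3609 = 11245
15–64: 4615 + 11847 + 10582 + 12273 + 9361 + 5412 = 54090
65+: 2027 + 4022 = 6049
Youth dependency ratio = 11245 / 54090 × 100 = 20.8
Total dependency ratio = (11245 + 6049) / 54090 × 100 = 17294 / 54090 × 100 = 32.0

Youth dependency ratio: 20.8
Total dependency ratio: 32.0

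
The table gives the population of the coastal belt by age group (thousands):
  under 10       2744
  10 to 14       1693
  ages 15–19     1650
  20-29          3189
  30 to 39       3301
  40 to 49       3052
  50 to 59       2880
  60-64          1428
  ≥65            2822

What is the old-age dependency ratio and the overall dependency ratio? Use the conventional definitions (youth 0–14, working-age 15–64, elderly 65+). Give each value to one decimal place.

0–14: 2744 + 1693 = 4437
15–64: 1650 + 3189 + 3301 + 3052 + 2880 + 1428 = 15500
65+: 2822
Old-age dependency ratio = 2822 / 15500 × 100 = 18.2
Total dependency ratio = (4437 + 2822) / 15500 × 100 = 7259 / 15500 × 100 = 46.8

Old-age dependency ratio: 18.2
Total dependency ratio: 46.8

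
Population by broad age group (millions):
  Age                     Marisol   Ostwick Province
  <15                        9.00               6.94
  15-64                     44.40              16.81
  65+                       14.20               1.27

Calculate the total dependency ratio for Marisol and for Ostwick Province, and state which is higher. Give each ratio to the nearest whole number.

Marisol: 52
Ostwick Province: 49
Higher: Marisol

Marisol: (9.00 + 14.20) / 44.40 × 100 = 23.20 / 44.40 × 100 = 52
Ostwick Province: (6.94 + 1.27) / 16.81 × 100 = 8.21 / 16.81 × 100 = 49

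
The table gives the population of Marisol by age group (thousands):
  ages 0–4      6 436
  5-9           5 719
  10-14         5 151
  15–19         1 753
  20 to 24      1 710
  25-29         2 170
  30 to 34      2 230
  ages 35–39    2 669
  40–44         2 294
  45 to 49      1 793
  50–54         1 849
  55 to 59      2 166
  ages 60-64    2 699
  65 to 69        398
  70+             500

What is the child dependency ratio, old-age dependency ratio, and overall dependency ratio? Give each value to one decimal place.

Youth dependency ratio: 81.1
Old-age dependency ratio: 4.2
Total dependency ratio: 85.3

0–14: 6 436 + 5 719 + 5 151 = 17 306
15–64: 1 753 + 1 710 + 2 170 + 2 230 + 2 669 + 2 294 + 1 793 + 1 849 + 2 166 + 2 699 = 21 333
65+: 398 + 500 = 898
Youth dependency ratio = 17 306 / 21 333 × 100 = 81.1
Old-age dependency ratio = 898 / 21 333 × 100 = 4.2
Total dependency ratio = (17 306 + 898) / 21 333 × 100 = 18 204 / 21 333 × 100 = 85.3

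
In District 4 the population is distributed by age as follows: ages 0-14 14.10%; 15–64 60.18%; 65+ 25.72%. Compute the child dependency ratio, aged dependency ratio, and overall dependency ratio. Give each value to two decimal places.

Youth dependency ratio: 23.43
Old-age dependency ratio: 42.74
Total dependency ratio: 66.17

Youth dependency ratio = 14.10 / 60.18 × 100 = 23.43
Old-age dependency ratio = 25.72 / 60.18 × 100 = 42.74
Total dependency ratio = (14.10 + 25.72) / 60.18 × 100 = 39.82 / 60.18 × 100 = 66.17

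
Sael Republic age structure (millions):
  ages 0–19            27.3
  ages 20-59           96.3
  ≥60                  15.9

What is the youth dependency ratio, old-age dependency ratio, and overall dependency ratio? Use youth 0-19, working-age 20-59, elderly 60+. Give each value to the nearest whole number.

Youth dependency ratio = 27.3 / 96.3 × 100 = 28
Old-age dependency ratio = 15.9 / 96.3 × 100 = 17
Total dependency ratio = (27.3 + 15.9) / 96.3 × 100 = 43.2 / 96.3 × 100 = 45

Youth dependency ratio: 28
Old-age dependency ratio: 17
Total dependency ratio: 45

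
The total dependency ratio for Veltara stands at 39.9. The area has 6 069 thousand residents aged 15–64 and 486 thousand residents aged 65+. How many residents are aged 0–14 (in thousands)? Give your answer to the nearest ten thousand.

Aged 0–14: 1 940

Total dependency ratio = (youth + elderly) / working-age × 100
39.9 = (Y + 486) / 6 069 × 100
⇒ 1 940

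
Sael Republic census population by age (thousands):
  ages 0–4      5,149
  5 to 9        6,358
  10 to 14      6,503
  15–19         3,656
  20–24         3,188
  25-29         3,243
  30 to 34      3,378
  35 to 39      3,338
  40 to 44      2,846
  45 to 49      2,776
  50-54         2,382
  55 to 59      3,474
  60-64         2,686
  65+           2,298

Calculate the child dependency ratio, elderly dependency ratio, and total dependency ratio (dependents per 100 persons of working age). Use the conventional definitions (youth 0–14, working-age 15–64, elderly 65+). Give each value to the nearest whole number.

Youth dependency ratio: 58
Old-age dependency ratio: 7
Total dependency ratio: 66

0–14: 5,149 + 6,358 + 6,503 = 18,010
15–64: 3,656 + 3,188 + 3,243 + 3,378 + 3,338 + 2,846 + 2,776 + 2,382 + 3,474 + 2,686 = 30,967
65+: 2,298
Youth dependency ratio = 18,010 / 30,967 × 100 = 58
Old-age dependency ratio = 2,298 / 30,967 × 100 = 7
Total dependency ratio = (18,010 + 2,298) / 30,967 × 100 = 20,308 / 30,967 × 100 = 66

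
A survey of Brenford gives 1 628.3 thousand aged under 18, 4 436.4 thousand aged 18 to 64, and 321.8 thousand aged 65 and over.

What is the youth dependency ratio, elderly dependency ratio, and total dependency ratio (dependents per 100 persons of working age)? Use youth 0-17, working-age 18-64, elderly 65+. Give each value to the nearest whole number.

Youth dependency ratio = 1 628.3 / 4 436.4 × 100 = 37
Old-age dependency ratio = 321.8 / 4 436.4 × 100 = 7
Total dependency ratio = (1 628.3 + 321.8) / 4 436.4 × 100 = 1 950.1 / 4 436.4 × 100 = 44

Youth dependency ratio: 37
Old-age dependency ratio: 7
Total dependency ratio: 44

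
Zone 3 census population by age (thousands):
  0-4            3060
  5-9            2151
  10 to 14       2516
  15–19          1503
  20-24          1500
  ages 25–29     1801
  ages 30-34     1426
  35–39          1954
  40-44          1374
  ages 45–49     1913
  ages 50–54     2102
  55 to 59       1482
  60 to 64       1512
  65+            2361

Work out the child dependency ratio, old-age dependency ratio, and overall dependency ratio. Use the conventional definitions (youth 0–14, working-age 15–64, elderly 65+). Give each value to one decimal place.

Youth dependency ratio: 46.6
Old-age dependency ratio: 14.3
Total dependency ratio: 60.9

0–14: 3060 + 2151 + 2516 = 7727
15–64: 1503 + 1500 + 1801 + 1426 + 1954 + 1374 + 1913 + 2102 + 1482 + 1512 = 16567
65+: 2361
Youth dependency ratio = 7727 / 16567 × 100 = 46.6
Old-age dependency ratio = 2361 / 16567 × 100 = 14.3
Total dependency ratio = (7727 + 2361) / 16567 × 100 = 10088 / 16567 × 100 = 60.9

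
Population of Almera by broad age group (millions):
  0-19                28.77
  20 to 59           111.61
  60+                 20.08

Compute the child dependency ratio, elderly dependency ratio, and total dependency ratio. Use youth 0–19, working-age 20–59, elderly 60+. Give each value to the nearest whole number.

Youth dependency ratio = 28.77 / 111.61 × 100 = 26
Old-age dependency ratio = 20.08 / 111.61 × 100 = 18
Total dependency ratio = (28.77 + 20.08) / 111.61 × 100 = 48.85 / 111.61 × 100 = 44

Youth dependency ratio: 26
Old-age dependency ratio: 18
Total dependency ratio: 44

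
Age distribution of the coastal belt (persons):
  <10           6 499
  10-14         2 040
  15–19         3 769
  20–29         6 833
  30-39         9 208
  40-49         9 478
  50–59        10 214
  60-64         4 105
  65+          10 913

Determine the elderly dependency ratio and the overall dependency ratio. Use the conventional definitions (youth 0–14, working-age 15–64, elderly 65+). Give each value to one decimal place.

0–14: 6 499 + 2 040 = 8 539
15–64: 3 769 + 6 833 + 9 208 + 9 478 + 10 214 + 4 105 = 43 607
65+: 10 913
Old-age dependency ratio = 10 913 / 43 607 × 100 = 25.0
Total dependency ratio = (8 539 + 10 913) / 43 607 × 100 = 19 452 / 43 607 × 100 = 44.6

Old-age dependency ratio: 25.0
Total dependency ratio: 44.6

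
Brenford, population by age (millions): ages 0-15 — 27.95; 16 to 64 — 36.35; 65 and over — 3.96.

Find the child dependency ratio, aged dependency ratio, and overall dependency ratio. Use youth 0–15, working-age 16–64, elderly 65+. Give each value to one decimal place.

Youth dependency ratio = 27.95 / 36.35 × 100 = 76.9
Old-age dependency ratio = 3.96 / 36.35 × 100 = 10.9
Total dependency ratio = (27.95 + 3.96) / 36.35 × 100 = 31.91 / 36.35 × 100 = 87.8

Youth dependency ratio: 76.9
Old-age dependency ratio: 10.9
Total dependency ratio: 87.8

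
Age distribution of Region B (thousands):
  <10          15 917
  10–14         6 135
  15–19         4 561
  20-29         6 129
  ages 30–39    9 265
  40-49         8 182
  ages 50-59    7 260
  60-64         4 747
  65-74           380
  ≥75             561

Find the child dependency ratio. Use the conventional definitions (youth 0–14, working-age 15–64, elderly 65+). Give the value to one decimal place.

Youth dependency ratio: 54.9

0–14: 15 917 + 6 135 = 22 052
15–64: 4 561 + 6 129 + 9 265 + 8 182 + 7 260 + 4 747 = 40 144
65+: 380 + 561 = 941
Youth dependency ratio = 22 052 / 40 144 × 100 = 54.9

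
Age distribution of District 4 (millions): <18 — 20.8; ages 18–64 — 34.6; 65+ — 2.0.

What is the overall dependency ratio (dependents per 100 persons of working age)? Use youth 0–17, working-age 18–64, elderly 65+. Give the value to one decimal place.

Total dependency ratio = (20.8 + 2.0) / 34.6 × 100 = 22.8 / 34.6 × 100 = 65.9

Total dependency ratio: 65.9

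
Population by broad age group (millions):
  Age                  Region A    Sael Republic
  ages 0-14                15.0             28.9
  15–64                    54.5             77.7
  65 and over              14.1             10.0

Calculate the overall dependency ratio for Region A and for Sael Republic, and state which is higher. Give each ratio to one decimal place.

Region A: (15.0 + 14.1) / 54.5 × 100 = 29.1 / 54.5 × 100 = 53.4
Sael Republic: (28.9 + 10.0) / 77.7 × 100 = 38.9 / 77.7 × 100 = 50.1

Region A: 53.4
Sael Republic: 50.1
Higher: Region A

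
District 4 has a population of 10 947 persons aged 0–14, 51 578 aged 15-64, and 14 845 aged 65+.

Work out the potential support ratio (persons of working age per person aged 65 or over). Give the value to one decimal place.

Potential support ratio = 51 578 / 14 845 = 3.5

Potential support ratio: 3.5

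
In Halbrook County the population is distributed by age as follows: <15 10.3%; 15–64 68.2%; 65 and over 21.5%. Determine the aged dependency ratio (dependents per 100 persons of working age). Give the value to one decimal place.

Old-age dependency ratio: 31.5

Old-age dependency ratio = 21.5 / 68.2 × 100 = 31.5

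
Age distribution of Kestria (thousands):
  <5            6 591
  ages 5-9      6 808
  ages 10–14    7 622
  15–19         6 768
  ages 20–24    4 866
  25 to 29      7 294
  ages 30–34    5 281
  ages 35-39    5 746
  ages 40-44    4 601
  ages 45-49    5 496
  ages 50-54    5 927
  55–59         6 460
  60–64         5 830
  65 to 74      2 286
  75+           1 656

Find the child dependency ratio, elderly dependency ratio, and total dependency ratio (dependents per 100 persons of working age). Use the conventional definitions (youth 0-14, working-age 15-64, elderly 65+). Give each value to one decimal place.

Youth dependency ratio: 36.1
Old-age dependency ratio: 6.8
Total dependency ratio: 42.8

0–14: 6 591 + 6 808 + 7 622 = 21 021
15–64: 6 768 + 4 866 + 7 294 + 5 281 + 5 746 + 4 601 + 5 496 + 5 927 + 6 460 + 5 830 = 58 269
65+: 2 286 + 1 656 = 3 942
Youth dependency ratio = 21 021 / 58 269 × 100 = 36.1
Old-age dependency ratio = 3 942 / 58 269 × 100 = 6.8
Total dependency ratio = (21 021 + 3 942) / 58 269 × 100 = 24 963 / 58 269 × 100 = 42.8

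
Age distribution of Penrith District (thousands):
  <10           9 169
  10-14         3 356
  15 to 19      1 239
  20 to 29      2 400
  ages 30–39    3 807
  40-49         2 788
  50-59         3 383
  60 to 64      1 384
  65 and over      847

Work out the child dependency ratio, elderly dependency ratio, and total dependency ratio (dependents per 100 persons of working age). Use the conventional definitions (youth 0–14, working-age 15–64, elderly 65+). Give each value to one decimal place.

0–14: 9 169 + 3 356 = 12 525
15–64: 1 239 + 2 400 + 3 807 + 2 788 + 3 383 + 1 384 = 15 001
65+: 847
Youth dependency ratio = 12 525 / 15 001 × 100 = 83.5
Old-age dependency ratio = 847 / 15 001 × 100 = 5.6
Total dependency ratio = (12 525 + 847) / 15 001 × 100 = 13 372 / 15 001 × 100 = 89.1

Youth dependency ratio: 83.5
Old-age dependency ratio: 5.6
Total dependency ratio: 89.1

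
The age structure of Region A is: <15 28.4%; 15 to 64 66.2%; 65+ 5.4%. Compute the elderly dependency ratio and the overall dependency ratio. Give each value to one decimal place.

Old-age dependency ratio: 8.2
Total dependency ratio: 51.1

Old-age dependency ratio = 5.4 / 66.2 × 100 = 8.2
Total dependency ratio = (28.4 + 5.4) / 66.2 × 100 = 33.8 / 66.2 × 100 = 51.1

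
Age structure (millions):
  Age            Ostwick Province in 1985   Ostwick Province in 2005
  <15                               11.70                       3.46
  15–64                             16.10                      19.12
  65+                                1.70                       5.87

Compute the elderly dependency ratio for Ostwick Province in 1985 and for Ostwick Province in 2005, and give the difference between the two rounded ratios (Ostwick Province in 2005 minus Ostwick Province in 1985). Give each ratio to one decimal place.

Ostwick Province in 1985: 10.6
Ostwick Province in 2005: 30.7
Difference: +20.1

Ostwick Province in 1985: 1.70 / 16.10 × 100 = 10.6
Ostwick Province in 2005: 5.87 / 19.12 × 100 = 30.7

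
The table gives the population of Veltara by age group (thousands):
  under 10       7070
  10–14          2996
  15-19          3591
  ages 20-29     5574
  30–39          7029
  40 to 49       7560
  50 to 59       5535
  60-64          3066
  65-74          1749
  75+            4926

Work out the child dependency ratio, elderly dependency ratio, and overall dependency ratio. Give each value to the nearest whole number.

0–14: 7070 + 2996 = 10066
15–64: 3591 + 5574 + 7029 + 7560 + 5535 + 3066 = 32355
65+: 1749 + 4926 = 6675
Youth dependency ratio = 10066 / 32355 × 100 = 31
Old-age dependency ratio = 6675 / 32355 × 100 = 21
Total dependency ratio = (10066 + 6675) / 32355 × 100 = 16741 / 32355 × 100 = 52

Youth dependency ratio: 31
Old-age dependency ratio: 21
Total dependency ratio: 52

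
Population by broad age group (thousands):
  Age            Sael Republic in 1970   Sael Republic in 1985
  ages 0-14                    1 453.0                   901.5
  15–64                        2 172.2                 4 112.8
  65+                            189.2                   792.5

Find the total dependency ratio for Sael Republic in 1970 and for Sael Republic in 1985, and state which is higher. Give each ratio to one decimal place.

Sael Republic in 1970: (1 453.0 + 189.2) / 2 172.2 × 100 = 1 642.2 / 2 172.2 × 100 = 75.6
Sael Republic in 1985: (901.5 + 792.5) / 4 112.8 × 100 = 1 694.0 / 4 112.8 × 100 = 41.2

Sael Republic in 1970: 75.6
Sael Republic in 1985: 41.2
Higher: Sael Republic in 1970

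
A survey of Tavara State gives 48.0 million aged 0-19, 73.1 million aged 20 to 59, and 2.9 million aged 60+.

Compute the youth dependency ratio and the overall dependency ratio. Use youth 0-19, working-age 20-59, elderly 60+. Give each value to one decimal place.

Youth dependency ratio = 48.0 / 73.1 × 100 = 65.7
Total dependency ratio = (48.0 + 2.9) / 73.1 × 100 = 50.9 / 73.1 × 100 = 69.6

Youth dependency ratio: 65.7
Total dependency ratio: 69.6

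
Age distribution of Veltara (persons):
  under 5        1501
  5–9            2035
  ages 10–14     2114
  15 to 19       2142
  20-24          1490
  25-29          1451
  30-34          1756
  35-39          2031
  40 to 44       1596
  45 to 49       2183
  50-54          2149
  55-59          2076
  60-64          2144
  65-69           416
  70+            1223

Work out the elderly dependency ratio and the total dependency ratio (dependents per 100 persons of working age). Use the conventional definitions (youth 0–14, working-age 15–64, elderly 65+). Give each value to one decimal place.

Old-age dependency ratio: 8.6
Total dependency ratio: 38.3

0–14: 1501 + 2035 + 2114 = 5650
15–64: 2142 + 1490 + 1451 + 1756 + 2031 + 1596 + 2183 + 2149 + 2076 + 2144 = 19018
65+: 416 + 1223 = 1639
Old-age dependency ratio = 1639 / 19018 × 100 = 8.6
Total dependency ratio = (5650 + 1639) / 19018 × 100 = 7289 / 19018 × 100 = 38.3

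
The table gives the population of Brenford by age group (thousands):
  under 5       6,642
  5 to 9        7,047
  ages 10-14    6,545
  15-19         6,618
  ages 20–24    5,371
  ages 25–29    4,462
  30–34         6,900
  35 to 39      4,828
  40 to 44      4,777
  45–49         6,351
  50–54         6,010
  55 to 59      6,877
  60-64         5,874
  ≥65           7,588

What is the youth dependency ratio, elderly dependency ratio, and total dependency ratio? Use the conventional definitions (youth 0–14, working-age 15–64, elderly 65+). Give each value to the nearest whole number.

0–14: 6,642 + 7,047 + 6,545 = 20,234
15–64: 6,618 + 5,371 + 4,462 + 6,900 + 4,828 + 4,777 + 6,351 + 6,010 + 6,877 + 5,874 = 58,068
65+: 7,588
Youth dependency ratio = 20,234 / 58,068 × 100 = 35
Old-age dependency ratio = 7,588 / 58,068 × 100 = 13
Total dependency ratio = (20,234 + 7,588) / 58,068 × 100 = 27,822 / 58,068 × 100 = 48

Youth dependency ratio: 35
Old-age dependency ratio: 13
Total dependency ratio: 48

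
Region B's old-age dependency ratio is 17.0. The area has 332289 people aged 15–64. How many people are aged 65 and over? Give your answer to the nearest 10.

Old-age dependency ratio = elderly / working-age × 100
17.0 = E / 332289 × 100
⇒ 56490

Aged 65 and over: 56490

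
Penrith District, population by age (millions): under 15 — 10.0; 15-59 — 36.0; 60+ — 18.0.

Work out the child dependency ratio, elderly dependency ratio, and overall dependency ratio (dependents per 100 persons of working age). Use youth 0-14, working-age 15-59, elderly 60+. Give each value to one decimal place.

Youth dependency ratio: 27.8
Old-age dependency ratio: 50.0
Total dependency ratio: 77.8

Youth dependency ratio = 10.0 / 36.0 × 100 = 27.8
Old-age dependency ratio = 18.0 / 36.0 × 100 = 50.0
Total dependency ratio = (10.0 + 18.0) / 36.0 × 100 = 28.0 / 36.0 × 100 = 77.8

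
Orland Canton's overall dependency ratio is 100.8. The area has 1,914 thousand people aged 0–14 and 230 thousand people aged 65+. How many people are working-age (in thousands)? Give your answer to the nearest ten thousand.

Working-age: 2,130

Total dependency ratio = (youth + elderly) / working-age × 100
100.8 = (1,914 + 230) / W × 100
⇒ 2,130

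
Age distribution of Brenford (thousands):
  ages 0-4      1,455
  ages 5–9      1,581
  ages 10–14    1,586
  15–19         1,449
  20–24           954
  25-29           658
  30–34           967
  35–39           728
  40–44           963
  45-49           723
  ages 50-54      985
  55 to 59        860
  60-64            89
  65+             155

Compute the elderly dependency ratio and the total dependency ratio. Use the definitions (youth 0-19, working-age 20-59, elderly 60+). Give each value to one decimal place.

Old-age dependency ratio: 3.6
Total dependency ratio: 92.4

0–19: 1,455 + 1,581 + 1,586 + 1,449 = 6,071
20–59: 954 + 658 + 967 + 728 + 963 + 723 + 985 + 860 = 6,838
60+: 89 + 155 = 244
Old-age dependency ratio = 244 / 6,838 × 100 = 3.6
Total dependency ratio = (6,071 + 244) / 6,838 × 100 = 6,315 / 6,838 × 100 = 92.4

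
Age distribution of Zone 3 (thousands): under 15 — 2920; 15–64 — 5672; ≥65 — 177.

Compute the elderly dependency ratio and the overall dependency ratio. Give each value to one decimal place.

Old-age dependency ratio = 177 / 5672 × 100 = 3.1
Total dependency ratio = (2920 + 177) / 5672 × 100 = 3097 / 5672 × 100 = 54.6

Old-age dependency ratio: 3.1
Total dependency ratio: 54.6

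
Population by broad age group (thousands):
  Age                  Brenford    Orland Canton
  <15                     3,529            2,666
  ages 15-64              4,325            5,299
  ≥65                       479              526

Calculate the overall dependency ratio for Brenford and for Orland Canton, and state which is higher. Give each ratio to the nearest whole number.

Brenford: 93
Orland Canton: 60
Higher: Brenford

Brenford: (3,529 + 479) / 4,325 × 100 = 4,008 / 4,325 × 100 = 93
Orland Canton: (2,666 + 526) / 5,299 × 100 = 3,192 / 5,299 × 100 = 60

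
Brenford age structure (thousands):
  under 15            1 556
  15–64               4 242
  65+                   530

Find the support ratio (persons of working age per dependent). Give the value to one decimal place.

Support ratio: 2.0

Support ratio = 4 242 / (1 556 + 530) = 4 242 / 2 086 = 2.0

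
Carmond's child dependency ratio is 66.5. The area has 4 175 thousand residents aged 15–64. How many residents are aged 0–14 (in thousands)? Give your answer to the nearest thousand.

Youth dependency ratio = youth / working-age × 100
66.5 = Y / 4 175 × 100
⇒ 2 776

Aged 0–14: 2 776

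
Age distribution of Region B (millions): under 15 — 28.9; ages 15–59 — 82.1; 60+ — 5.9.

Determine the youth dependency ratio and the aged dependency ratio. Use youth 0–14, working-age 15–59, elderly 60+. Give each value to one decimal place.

Youth dependency ratio: 35.2
Old-age dependency ratio: 7.2

Youth dependency ratio = 28.9 / 82.1 × 100 = 35.2
Old-age dependency ratio = 5.9 / 82.1 × 100 = 7.2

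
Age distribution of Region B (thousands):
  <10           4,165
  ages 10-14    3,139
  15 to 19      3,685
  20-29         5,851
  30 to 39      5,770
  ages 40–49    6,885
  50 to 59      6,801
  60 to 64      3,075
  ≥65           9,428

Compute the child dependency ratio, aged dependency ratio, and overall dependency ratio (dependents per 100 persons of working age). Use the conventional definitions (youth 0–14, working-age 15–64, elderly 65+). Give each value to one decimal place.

Youth dependency ratio: 22.8
Old-age dependency ratio: 29.4
Total dependency ratio: 52.2

0–14: 4,165 + 3,139 = 7,304
15–64: 3,685 + 5,851 + 5,770 + 6,885 + 6,801 + 3,075 = 32,067
65+: 9,428
Youth dependency ratio = 7,304 / 32,067 × 100 = 22.8
Old-age dependency ratio = 9,428 / 32,067 × 100 = 29.4
Total dependency ratio = (7,304 + 9,428) / 32,067 × 100 = 16,732 / 32,067 × 100 = 52.2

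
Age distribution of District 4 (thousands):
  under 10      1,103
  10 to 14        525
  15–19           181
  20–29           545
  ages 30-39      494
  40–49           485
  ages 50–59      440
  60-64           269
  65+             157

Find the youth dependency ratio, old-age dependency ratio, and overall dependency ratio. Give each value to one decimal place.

Youth dependency ratio: 67.4
Old-age dependency ratio: 6.5
Total dependency ratio: 73.9

0–14: 1,103 + 525 = 1,628
15–64: 181 + 545 + 494 + 485 + 440 + 269 = 2,414
65+: 157
Youth dependency ratio = 1,628 / 2,414 × 100 = 67.4
Old-age dependency ratio = 157 / 2,414 × 100 = 6.5
Total dependency ratio = (1,628 + 157) / 2,414 × 100 = 1,785 / 2,414 × 100 = 73.9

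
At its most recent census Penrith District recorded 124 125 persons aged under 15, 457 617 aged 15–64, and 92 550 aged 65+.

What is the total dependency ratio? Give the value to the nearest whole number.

Total dependency ratio: 47

Total dependency ratio = (124 125 + 92 550) / 457 617 × 100 = 216 675 / 457 617 × 100 = 47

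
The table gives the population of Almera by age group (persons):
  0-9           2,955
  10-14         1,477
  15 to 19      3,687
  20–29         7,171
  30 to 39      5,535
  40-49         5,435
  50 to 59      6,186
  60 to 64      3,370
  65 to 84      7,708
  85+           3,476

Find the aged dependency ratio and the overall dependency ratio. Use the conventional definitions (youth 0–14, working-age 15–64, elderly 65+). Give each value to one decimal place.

Old-age dependency ratio: 35.6
Total dependency ratio: 49.8

0–14: 2,955 + 1,477 = 4,432
15–64: 3,687 + 7,171 + 5,535 + 5,435 + 6,186 + 3,370 = 31,384
65+: 7,708 + 3,476 = 11,184
Old-age dependency ratio = 11,184 / 31,384 × 100 = 35.6
Total dependency ratio = (4,432 + 11,184) / 31,384 × 100 = 15,616 / 31,384 × 100 = 49.8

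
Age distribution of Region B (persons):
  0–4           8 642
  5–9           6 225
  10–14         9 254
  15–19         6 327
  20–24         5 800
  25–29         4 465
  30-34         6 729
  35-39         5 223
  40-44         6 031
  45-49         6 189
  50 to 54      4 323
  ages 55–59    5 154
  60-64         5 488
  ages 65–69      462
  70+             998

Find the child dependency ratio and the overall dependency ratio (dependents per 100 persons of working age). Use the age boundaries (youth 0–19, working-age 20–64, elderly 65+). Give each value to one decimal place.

Youth dependency ratio: 61.6
Total dependency ratio: 64.6

0–19: 8 642 + 6 225 + 9 254 + 6 327 = 30 448
20–64: 5 800 + 4 465 + 6 729 + 5 223 + 6 031 + 6 189 + 4 323 + 5 154 + 5 488 = 49 402
65+: 462 + 998 = 1 460
Youth dependency ratio = 30 448 / 49 402 × 100 = 61.6
Total dependency ratio = (30 448 + 1 460) / 49 402 × 100 = 31 908 / 49 402 × 100 = 64.6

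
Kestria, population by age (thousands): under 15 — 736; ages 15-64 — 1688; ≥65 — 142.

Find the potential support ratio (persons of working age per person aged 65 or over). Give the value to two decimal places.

Potential support ratio: 11.89

Potential support ratio = 1688 / 142 = 11.89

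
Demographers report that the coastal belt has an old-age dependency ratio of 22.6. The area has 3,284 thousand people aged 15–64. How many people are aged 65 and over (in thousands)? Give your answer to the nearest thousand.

Old-age dependency ratio = elderly / working-age × 100
22.6 = E / 3,284 × 100
⇒ 742

Aged 65 and over: 742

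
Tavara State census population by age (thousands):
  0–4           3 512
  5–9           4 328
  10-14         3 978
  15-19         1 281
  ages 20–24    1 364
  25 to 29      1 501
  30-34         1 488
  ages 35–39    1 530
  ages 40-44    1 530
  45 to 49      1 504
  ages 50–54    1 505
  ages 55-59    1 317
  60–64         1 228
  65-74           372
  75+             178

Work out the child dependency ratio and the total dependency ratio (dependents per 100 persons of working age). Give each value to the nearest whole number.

0–14: 3 512 + 4 328 + 3 978 = 11 818
15–64: 1 281 + 1 364 + 1 501 + 1 488 + 1 530 + 1 530 + 1 504 + 1 505 + 1 317 + 1 228 = 14 248
65+: 372 + 178 = 550
Youth dependency ratio = 11 818 / 14 248 × 100 = 83
Total dependency ratio = (11 818 + 550) / 14 248 × 100 = 12 368 / 14 248 × 100 = 87

Youth dependency ratio: 83
Total dependency ratio: 87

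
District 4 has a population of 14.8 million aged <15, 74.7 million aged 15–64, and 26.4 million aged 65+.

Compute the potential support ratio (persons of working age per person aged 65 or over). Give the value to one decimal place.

Potential support ratio = 74.7 / 26.4 = 2.8

Potential support ratio: 2.8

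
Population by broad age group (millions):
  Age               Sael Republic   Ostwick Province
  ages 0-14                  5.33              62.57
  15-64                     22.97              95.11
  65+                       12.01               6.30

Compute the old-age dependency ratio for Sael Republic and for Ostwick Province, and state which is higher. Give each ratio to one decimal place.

Sael Republic: 12.01 / 22.97 × 100 = 52.3
Ostwick Province: 6.30 / 95.11 × 100 = 6.6

Sael Republic: 52.3
Ostwick Province: 6.6
Higher: Sael Republic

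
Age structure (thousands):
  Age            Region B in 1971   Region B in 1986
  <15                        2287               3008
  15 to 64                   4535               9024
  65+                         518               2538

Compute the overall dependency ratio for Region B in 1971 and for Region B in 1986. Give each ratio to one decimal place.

Region B in 1971: 61.9
Region B in 1986: 61.5

Region B in 1971: (2287 + 518) / 4535 × 100 = 2805 / 4535 × 100 = 61.9
Region B in 1986: (3008 + 2538) / 9024 × 100 = 5546 / 9024 × 100 = 61.5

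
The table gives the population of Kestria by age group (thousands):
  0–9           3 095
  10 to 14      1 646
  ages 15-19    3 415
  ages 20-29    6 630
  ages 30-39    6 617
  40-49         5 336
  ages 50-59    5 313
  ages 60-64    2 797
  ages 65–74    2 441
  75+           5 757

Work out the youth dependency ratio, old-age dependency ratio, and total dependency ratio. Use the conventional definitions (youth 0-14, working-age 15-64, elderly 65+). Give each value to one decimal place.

0–14: 3 095 + 1 646 = 4 741
15–64: 3 415 + 6 630 + 6 617 + 5 336 + 5 313 + 2 797 = 30 108
65+: 2 441 + 5 757 = 8 198
Youth dependency ratio = 4 741 / 30 108 × 100 = 15.7
Old-age dependency ratio = 8 198 / 30 108 × 100 = 27.2
Total dependency ratio = (4 741 + 8 198) / 30 108 × 100 = 12 939 / 30 108 × 100 = 43.0

Youth dependency ratio: 15.7
Old-age dependency ratio: 27.2
Total dependency ratio: 43.0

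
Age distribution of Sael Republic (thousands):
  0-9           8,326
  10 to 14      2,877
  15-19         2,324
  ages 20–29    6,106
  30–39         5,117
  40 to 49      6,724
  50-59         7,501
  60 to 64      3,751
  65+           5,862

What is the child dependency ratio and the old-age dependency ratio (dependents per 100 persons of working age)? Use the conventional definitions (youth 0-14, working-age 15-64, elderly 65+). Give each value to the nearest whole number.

0–14: 8,326 + 2,877 = 11,203
15–64: 2,324 + 6,106 + 5,117 + 6,724 + 7,501 + 3,751 = 31,523
65+: 5,862
Youth dependency ratio = 11,203 / 31,523 × 100 = 36
Old-age dependency ratio = 5,862 / 31,523 × 100 = 19

Youth dependency ratio: 36
Old-age dependency ratio: 19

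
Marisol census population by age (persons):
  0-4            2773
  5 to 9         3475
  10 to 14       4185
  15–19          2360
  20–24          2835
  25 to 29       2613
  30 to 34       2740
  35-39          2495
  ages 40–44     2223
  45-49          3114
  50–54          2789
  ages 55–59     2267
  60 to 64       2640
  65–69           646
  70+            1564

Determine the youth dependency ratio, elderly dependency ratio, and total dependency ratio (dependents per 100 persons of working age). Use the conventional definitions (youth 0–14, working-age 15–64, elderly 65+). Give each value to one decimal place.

0–14: 2773 + 3475 + 4185 = 10433
15–64: 2360 + 2835 + 2613 + 2740 + 2495 + 2223 + 3114 + 2789 + 2267 + 2640 = 26076
65+: 646 + 1564 = 2210
Youth dependency ratio = 10433 / 26076 × 100 = 40.0
Old-age dependency ratio = 2210 / 26076 × 100 = 8.5
Total dependency ratio = (10433 + 2210) / 26076 × 100 = 12643 / 26076 × 100 = 48.5

Youth dependency ratio: 40.0
Old-age dependency ratio: 8.5
Total dependency ratio: 48.5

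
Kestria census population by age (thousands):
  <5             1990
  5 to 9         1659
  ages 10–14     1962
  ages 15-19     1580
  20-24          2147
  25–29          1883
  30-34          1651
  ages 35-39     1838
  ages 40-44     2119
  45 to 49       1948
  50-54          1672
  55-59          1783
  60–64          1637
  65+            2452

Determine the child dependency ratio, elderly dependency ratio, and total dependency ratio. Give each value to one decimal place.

Youth dependency ratio: 30.7
Old-age dependency ratio: 13.4
Total dependency ratio: 44.2

0–14: 1990 + 1659 + 1962 = 5611
15–64: 1580 + 2147 + 1883 + 1651 + 1838 + 2119 + 1948 + 1672 + 1783 + 1637 = 18258
65+: 2452
Youth dependency ratio = 5611 / 18258 × 100 = 30.7
Old-age dependency ratio = 2452 / 18258 × 100 = 13.4
Total dependency ratio = (5611 + 2452) / 18258 × 100 = 8063 / 18258 × 100 = 44.2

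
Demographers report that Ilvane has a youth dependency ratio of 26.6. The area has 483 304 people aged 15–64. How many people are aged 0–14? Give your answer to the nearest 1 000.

Aged 0–14: 129 000

Youth dependency ratio = youth / working-age × 100
26.6 = Y / 483 304 × 100
⇒ 129 000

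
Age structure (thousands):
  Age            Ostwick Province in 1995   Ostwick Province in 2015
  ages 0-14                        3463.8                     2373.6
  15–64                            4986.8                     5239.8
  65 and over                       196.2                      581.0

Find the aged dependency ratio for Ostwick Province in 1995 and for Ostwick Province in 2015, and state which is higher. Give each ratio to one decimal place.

Ostwick Province in 1995: 3.9
Ostwick Province in 2015: 11.1
Higher: Ostwick Province in 2015

Ostwick Province in 1995: 196.2 / 4986.8 × 100 = 3.9
Ostwick Province in 2015: 581.0 / 5239.8 × 100 = 11.1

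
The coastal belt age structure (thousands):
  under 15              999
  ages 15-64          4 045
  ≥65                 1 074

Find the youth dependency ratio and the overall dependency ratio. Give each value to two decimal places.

Youth dependency ratio: 24.70
Total dependency ratio: 51.25

Youth dependency ratio = 999 / 4 045 × 100 = 24.70
Total dependency ratio = (999 + 1 074) / 4 045 × 100 = 2 073 / 4 045 × 100 = 51.25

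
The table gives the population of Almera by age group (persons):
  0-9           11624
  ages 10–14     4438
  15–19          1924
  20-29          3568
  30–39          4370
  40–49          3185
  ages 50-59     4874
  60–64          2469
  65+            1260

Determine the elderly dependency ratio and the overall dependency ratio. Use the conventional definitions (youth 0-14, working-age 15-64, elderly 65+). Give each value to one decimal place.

Old-age dependency ratio: 6.2
Total dependency ratio: 85.0

0–14: 11624 + 4438 = 16062
15–64: 1924 + 3568 + 4370 + 3185 + 4874 + 2469 = 20390
65+: 1260
Old-age dependency ratio = 1260 / 20390 × 100 = 6.2
Total dependency ratio = (16062 + 1260) / 20390 × 100 = 17322 / 20390 × 100 = 85.0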